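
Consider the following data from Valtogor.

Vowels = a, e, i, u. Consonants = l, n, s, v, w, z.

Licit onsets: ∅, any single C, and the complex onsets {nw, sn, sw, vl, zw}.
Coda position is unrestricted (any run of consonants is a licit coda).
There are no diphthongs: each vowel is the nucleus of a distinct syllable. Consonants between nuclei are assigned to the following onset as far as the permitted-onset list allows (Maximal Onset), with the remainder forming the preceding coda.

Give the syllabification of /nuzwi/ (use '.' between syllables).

Vowels present: u, i; each is a nucleus, giving 2 syllables.
Between /u/ (V1) and /i/ (V2): /zw/ — entire cluster is a permitted onset → onset /zw/, coda ∅.

nu.zwi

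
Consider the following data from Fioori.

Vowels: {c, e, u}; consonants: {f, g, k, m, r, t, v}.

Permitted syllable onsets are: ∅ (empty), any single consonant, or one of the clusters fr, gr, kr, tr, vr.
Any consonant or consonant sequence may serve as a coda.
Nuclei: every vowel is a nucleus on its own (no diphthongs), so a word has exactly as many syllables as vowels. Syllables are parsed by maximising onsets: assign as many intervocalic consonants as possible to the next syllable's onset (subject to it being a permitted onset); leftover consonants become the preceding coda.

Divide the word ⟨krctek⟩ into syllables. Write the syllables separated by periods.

Nuclei (vowels): c, e → 2 syllables.
Between /c/ (V1) and /e/ (V2): just /t/ — single C goes to the following onset.

krc.tek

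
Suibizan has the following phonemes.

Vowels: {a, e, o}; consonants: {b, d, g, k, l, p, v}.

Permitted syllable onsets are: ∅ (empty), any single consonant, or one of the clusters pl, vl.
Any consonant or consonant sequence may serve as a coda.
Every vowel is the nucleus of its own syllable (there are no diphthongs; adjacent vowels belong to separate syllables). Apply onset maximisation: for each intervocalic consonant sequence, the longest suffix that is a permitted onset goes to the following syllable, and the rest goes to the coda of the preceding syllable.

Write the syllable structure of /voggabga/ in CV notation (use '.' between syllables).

CVC.CVC.CV

Vowels present: o, a, a; each is a nucleus, giving 3 syllables.
V1 /o/ – V2 /a/: cluster /gg/ — the longest permitted-onset suffix is /g/; onset = /g/, preceding coda = /g/.
V2 /a/ – V3 /a/: /bg/ — longest licit onset from the right is /g/, leaving /b/ as coda.
So the parse is vog.gab.ga.
Mapping each syllable to C/V: /vog/ → CVC, /gab/ → CVC, /ga/ → CV.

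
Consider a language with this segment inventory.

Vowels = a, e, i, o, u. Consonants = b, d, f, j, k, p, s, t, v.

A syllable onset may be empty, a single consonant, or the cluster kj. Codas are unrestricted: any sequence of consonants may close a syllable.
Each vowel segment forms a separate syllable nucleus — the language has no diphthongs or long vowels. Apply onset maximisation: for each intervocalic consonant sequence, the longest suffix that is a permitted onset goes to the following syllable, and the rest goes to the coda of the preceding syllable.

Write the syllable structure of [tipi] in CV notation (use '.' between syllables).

CV.CV

Vowels present: i, i; each is a nucleus, giving 2 syllables.
/i…i/ gap (V1→V2): /p/ → onset of the next syllable (single consonants are always licit onsets).
Result: ti.pi.
Mapping each syllable to C/V: /ti/ → CV, /pi/ → CV.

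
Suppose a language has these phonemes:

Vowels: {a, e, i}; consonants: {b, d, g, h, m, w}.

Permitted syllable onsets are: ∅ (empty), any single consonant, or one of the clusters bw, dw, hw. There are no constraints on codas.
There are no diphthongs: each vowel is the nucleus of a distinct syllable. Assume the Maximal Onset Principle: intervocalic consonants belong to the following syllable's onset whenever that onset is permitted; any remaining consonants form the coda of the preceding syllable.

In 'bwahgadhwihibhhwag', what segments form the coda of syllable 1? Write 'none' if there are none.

Vowels present: a, a, i, i, a; each is a nucleus, giving 5 syllables.
σ1/σ2 boundary: /hg/ splits as /h/ + /g/ (/g/ is the longest suffix that is a licit onset).
σ2/σ3 boundary: /dhw/; trying suffixes from longest down, /hw/ is the first permitted one, so coda /d/ | onset /hw/.
σ3/σ4 boundary: /h/ is a single consonant, so it becomes the next onset.
σ4/σ5 boundary: cluster /bhhw/ — the longest permitted-onset suffix is /hw/; onset = /hw/, preceding coda = /bh/.
Syllabification: bwah.gad.hwi.hibh.hwag.
Syllable 1 is /bwah/: onset /bw/, nucleus /a/, coda /h/.

h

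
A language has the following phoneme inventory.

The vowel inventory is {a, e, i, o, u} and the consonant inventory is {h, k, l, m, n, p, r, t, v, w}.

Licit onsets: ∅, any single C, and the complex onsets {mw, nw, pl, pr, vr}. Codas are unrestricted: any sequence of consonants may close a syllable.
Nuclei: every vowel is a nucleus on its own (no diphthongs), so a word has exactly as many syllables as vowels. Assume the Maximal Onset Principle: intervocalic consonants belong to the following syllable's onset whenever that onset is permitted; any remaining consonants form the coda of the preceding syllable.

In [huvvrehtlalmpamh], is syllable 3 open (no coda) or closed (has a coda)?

closed

The vowels are u, e, a, a — 4 nuclei, so 4 syllables.
Between /u/ (V1) and /e/ (V2): /vvr/ splits as /v/ + /vr/ (/vr/ is the longest suffix that is a licit onset).
Between /e/ (V2) and /a/ (V3): cluster /htl/ — the longest permitted-onset suffix is /l/; onset = /l/, preceding coda = /ht/.
Between /a/ (V3) and /a/ (V4): /lmp/ splits as /lm/ + /p/ (/p/ is the longest suffix that is a licit onset).
So the parse is huv.vreht.lalm.pamh.
Syllable 3 is /lalm/ with coda /lm/, so it is closed.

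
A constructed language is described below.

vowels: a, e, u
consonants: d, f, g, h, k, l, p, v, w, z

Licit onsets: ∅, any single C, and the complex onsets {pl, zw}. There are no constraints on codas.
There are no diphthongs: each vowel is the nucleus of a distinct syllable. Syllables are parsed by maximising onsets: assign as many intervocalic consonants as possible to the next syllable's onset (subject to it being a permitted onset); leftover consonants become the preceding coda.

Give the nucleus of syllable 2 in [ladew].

Vowels present: a, e; each is a nucleus, giving 2 syllables.
The second nucleus (vowel 2 from the left) is /e/.

e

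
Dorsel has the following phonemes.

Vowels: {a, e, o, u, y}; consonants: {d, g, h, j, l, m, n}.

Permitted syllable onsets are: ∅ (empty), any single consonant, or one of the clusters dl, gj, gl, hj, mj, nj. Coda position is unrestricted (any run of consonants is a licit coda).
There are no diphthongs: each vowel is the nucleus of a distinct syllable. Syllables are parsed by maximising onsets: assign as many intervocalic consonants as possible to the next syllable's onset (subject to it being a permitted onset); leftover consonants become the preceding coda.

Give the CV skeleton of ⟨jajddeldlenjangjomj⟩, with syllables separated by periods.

CVCC.CVC.CCV.CCVC.CCVCC

Vowels present: a, e, e, a, o; each is a nucleus, giving 5 syllables.
/a…e/ gap (V1→V2): /jdd/ — longest licit onset from the right is /d/, leaving /jd/ as coda.
/e…e/ gap (V2→V3): /ldl/ — longest licit onset from the right is /dl/, leaving /l/ as coda.
/e…a/ gap (V3→V4): cluster /nj/ — /nj/ is itself a permitted onset, so the whole cluster goes right; preceding coda = ∅.
/a…o/ gap (V4→V5): /ngj/; trying suffixes from longest down, /gj/ is the first permitted one, so coda /n/ | onset /gj/.
Syllabification: jajd.del.dle.njan.gjomj.
Mapping each syllable to C/V: /jajd/ → CVCC, /del/ → CVC, /dle/ → CCV, /njan/ → CCVC, /gjomj/ → CCVCC.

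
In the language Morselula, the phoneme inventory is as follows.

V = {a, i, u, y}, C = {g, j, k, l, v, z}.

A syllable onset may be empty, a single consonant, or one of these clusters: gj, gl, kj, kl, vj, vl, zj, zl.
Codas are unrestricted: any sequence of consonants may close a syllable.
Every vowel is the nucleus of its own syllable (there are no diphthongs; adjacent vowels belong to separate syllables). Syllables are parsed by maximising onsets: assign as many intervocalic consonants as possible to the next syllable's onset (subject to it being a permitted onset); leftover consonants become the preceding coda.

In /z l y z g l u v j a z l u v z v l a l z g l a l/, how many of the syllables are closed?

Vowels present: y, u, a, u, a, a; each is a nucleus, giving 6 syllables.
/y…u/ gap (V1→V2): /zgl/ splits as /z/ + /gl/ (/gl/ is the longest suffix that is a licit onset).
/u…a/ gap (V2→V3): cluster /vj/ — /vj/ is itself a permitted onset, so the whole cluster goes right; preceding coda = ∅.
/a…u/ gap (V3→V4): /zl/ — entire cluster is a permitted onset → onset /zl/, coda ∅.
/u…a/ gap (V4→V5): /vzvl/; trying suffixes from longest down, /vl/ is the first permitted one, so coda /vz/ | onset /vl/.
/a…a/ gap (V5→V6): /lzgl/ splits as /lz/ + /gl/ (/gl/ is the longest suffix that is a licit onset).
So the parse is zlyz.glu.vja.zluvz.vlalz.glal.
Classifying each syllable: /zlyz/ (closed), /glu/ (open), /vja/ (open), /zluvz/ (closed), /vlalz/ (closed), /glal/ (closed).
Closed syllables: 4.

4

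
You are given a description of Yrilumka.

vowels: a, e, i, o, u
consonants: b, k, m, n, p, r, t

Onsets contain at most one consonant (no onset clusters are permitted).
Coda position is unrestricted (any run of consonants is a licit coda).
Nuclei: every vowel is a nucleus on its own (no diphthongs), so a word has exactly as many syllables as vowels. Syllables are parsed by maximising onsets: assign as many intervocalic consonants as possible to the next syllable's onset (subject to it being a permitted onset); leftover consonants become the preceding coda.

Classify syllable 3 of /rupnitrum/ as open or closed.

closed

The vowels are u, i, u — 3 nuclei, so 3 syllables.
σ1/σ2 boundary: /pn/ — longest licit onset from the right is /n/, leaving /p/ as coda.
σ2/σ3 boundary: /tr/ splits as /t/ + /r/ (/r/ is the longest suffix that is a licit onset).
Result: rup.nit.rum.
Syllable 3 is /rum/ with coda /m/, so it is closed.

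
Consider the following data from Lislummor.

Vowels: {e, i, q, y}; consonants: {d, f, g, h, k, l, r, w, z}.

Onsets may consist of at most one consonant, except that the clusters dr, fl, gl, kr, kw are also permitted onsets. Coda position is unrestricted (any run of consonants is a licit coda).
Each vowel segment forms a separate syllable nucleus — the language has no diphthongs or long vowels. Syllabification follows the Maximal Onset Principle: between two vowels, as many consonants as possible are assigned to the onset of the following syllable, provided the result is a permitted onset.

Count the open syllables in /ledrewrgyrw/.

The vowels are e, e, y — 3 nuclei, so 3 syllables.
V1 /e/ – V2 /e/: cluster /dr/ — /dr/ is itself a permitted onset, so the whole cluster goes right; preceding coda = ∅.
V2 /e/ – V3 /y/: /wrg/ splits as /wr/ + /g/ (/g/ is the longest suffix that is a licit onset).
Result: le.drewr.gyrw.
Classifying each syllable: /le/ (open), /drewr/ (closed), /gyrw/ (closed).
Open syllables: 1.

1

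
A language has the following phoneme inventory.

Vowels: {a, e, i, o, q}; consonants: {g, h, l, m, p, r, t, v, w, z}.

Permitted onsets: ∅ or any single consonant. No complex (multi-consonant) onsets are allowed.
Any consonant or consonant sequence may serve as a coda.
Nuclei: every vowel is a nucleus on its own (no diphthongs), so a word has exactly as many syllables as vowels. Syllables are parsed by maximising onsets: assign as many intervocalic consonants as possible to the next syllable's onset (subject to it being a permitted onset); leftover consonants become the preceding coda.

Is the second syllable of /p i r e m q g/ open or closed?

open

The vowels are i, e, q — 3 nuclei, so 3 syllables.
σ1/σ2 boundary: /r/ is a single consonant, so it becomes the next onset.
σ2/σ3 boundary: /m/ is a single consonant, so it becomes the next onset.
Result: pi.re.mqg.
Syllable 2 is /re/; it ends in its nucleus with no coda, so it is open.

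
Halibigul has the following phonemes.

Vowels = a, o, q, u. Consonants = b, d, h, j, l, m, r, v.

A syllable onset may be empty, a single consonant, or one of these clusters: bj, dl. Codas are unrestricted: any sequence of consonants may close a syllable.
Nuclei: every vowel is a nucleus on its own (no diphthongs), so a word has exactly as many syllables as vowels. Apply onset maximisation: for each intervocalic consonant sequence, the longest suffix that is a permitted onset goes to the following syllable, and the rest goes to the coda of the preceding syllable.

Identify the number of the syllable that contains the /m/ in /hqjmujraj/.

2

The vowels are q, u, a — 3 nuclei, so 3 syllables.
Between /q/ (V1) and /u/ (V2): /jm/; trying suffixes from longest down, /m/ is the first permitted one, so coda /j/ | onset /m/.
Between /u/ (V2) and /a/ (V3): /jr/ — longest licit onset from the right is /r/, leaving /j/ as coda.
Result: hqj.muj.raj.
The /m/ is in the onset of syllable 2 (/muj/).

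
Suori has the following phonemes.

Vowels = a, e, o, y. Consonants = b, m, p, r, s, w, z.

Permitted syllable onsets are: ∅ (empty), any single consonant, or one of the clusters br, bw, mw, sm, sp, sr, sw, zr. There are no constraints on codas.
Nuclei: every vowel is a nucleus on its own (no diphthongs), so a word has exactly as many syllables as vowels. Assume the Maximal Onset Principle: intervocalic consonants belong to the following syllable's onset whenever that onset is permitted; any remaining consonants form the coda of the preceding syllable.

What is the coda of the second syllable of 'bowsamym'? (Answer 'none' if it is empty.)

none

The vowels are o, a, y — 3 nuclei, so 3 syllables.
V1 /o/ – V2 /a/: /ws/; trying suffixes from longest down, /s/ is the first permitted one, so coda /w/ | onset /s/.
V2 /a/ – V3 /y/: just /m/ — single C goes to the following onset.
Putting it together: bow.sa.mym.
Syllable 2 is /sa/: onset /s/, nucleus /a/, coda ∅.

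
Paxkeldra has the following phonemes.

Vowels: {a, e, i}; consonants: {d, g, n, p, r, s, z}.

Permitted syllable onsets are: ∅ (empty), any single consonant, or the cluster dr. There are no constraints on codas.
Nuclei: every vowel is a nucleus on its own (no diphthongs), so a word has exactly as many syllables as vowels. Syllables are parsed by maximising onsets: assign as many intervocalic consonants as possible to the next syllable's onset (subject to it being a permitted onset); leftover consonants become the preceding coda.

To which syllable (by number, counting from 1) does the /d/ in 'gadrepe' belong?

2

Vowels present: a, e, e; each is a nucleus, giving 3 syllables.
σ1/σ2 boundary: /dr/ — entire cluster is a permitted onset → onset /dr/, coda ∅.
σ2/σ3 boundary: /p/ is a single consonant, so it becomes the next onset.
Putting it together: ga.dre.pe.
The /d/ is in the onset of syllable 2 (/dre/).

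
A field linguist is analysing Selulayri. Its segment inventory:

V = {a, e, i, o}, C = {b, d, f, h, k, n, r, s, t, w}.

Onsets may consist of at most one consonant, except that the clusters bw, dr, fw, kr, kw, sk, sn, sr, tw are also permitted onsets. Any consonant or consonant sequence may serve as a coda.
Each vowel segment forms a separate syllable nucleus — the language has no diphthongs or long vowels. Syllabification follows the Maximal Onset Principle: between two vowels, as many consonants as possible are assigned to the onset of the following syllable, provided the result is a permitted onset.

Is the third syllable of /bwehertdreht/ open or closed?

closed

Nuclei (vowels): e, e, e → 3 syllables.
σ1/σ2 boundary: just /h/ — single C goes to the following onset.
σ2/σ3 boundary: cluster /rtdr/ — the longest permitted-onset suffix is /dr/; onset = /dr/, preceding coda = /rt/.
So the parse is bwe.hert.dreht.
Syllable 3 is /dreht/ with coda /ht/, so it is closed.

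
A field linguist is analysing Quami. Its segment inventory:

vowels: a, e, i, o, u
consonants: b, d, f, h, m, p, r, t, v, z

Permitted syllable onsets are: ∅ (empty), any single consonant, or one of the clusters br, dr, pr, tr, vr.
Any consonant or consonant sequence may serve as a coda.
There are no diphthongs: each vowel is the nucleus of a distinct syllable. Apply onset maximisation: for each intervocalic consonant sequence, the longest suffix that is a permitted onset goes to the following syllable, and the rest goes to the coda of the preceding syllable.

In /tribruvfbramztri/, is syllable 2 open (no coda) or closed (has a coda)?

The vowels are i, u, a, i — 4 nuclei, so 4 syllables.
V1 /i/ – V2 /u/: /br/ is a licit onset in full, so it all attaches to the next syllable.
V2 /u/ – V3 /a/: /vfbr/ splits as /vf/ + /br/ (/br/ is the longest suffix that is a licit onset).
V3 /a/ – V4 /i/: /mztr/ splits as /mz/ + /tr/ (/tr/ is the longest suffix that is a licit onset).
Syllabification: tri.bruvf.bramz.tri.
Syllable 2 is /bruvf/ with coda /vf/, so it is closed.

closed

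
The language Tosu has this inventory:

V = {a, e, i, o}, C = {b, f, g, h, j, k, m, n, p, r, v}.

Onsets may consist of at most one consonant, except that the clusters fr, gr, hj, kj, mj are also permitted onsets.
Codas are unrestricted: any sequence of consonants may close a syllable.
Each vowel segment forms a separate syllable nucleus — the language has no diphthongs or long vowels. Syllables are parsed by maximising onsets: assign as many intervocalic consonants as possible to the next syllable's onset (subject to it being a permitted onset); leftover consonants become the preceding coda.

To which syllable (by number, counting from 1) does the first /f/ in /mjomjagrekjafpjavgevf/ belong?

4

Nuclei (vowels): o, a, e, a, a, e → 6 syllables.
Between /o/ (V1) and /a/ (V2): /mj/ is a licit onset in full, so it all attaches to the next syllable.
Between /a/ (V2) and /e/ (V3): cluster /gr/ — /gr/ is itself a permitted onset, so the whole cluster goes right; preceding coda = ∅.
Between /e/ (V3) and /a/ (V4): /kj/ is a licit onset in full, so it all attaches to the next syllable.
Between /a/ (V4) and /a/ (V5): /fpj/; trying suffixes from longest down, /j/ is the first permitted one, so coda /fp/ | onset /j/.
Between /a/ (V5) and /e/ (V6): cluster /vg/ — the longest permitted-onset suffix is /g/; onset = /g/, preceding coda = /v/.
So the parse is mjo.mja.gre.kjafp.jav.gevf.
The first /f/ is in the coda of syllable 4 (/kjafp/).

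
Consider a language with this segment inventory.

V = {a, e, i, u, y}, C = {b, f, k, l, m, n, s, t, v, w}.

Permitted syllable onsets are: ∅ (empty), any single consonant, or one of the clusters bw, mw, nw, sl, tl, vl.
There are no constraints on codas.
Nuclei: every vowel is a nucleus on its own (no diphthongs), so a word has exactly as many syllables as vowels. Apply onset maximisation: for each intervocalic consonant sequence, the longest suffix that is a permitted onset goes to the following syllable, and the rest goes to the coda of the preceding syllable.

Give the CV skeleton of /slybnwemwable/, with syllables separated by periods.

The vowels are y, e, a, e — 4 nuclei, so 4 syllables.
V1 /y/ – V2 /e/: cluster /bnw/ — the longest permitted-onset suffix is /nw/; onset = /nw/, preceding coda = /b/.
V2 /e/ – V3 /a/: /mw/ is a licit onset in full, so it all attaches to the next syllable.
V3 /a/ – V4 /e/: /bl/ splits as /b/ + /l/ (/l/ is the longest suffix that is a licit onset).
Putting it together: slyb.nwe.mwab.le.
Mapping each syllable to C/V: /slyb/ → CCVC, /nwe/ → CCV, /mwab/ → CCVC, /le/ → CV.

CCVC.CCV.CCVC.CV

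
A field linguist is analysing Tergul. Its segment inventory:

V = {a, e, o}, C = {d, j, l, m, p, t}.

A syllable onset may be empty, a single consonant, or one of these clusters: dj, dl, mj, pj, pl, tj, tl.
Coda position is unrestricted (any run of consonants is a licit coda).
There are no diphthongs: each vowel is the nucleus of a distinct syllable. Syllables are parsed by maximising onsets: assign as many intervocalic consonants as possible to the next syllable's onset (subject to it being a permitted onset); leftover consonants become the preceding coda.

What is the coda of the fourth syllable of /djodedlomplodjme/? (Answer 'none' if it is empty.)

Vowels present: o, e, o, o, e; each is a nucleus, giving 5 syllables.
Between /o/ (V1) and /e/ (V2): just /d/ — single C goes to the following onset.
Between /e/ (V2) and /o/ (V3): /dl/ is a licit onset in full, so it all attaches to the next syllable.
Between /o/ (V3) and /o/ (V4): /mpl/; trying suffixes from longest down, /pl/ is the first permitted one, so coda /m/ | onset /pl/.
Between /o/ (V4) and /e/ (V5): /djm/ splits as /dj/ + /m/ (/m/ is the longest suffix that is a licit onset).
Putting it together: djo.de.dlom.plodj.me.
Syllable 4 is /plodj/: onset /pl/, nucleus /o/, coda /dj/.

dj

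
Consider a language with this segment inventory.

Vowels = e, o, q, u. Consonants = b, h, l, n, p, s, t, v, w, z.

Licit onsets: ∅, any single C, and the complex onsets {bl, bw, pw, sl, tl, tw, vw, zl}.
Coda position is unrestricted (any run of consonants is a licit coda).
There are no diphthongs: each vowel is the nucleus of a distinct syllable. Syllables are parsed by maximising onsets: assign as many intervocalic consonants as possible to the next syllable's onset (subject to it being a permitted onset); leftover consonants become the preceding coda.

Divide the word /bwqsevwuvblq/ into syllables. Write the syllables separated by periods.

bwq.se.vwuv.blq

The vowels are q, e, u, q — 4 nuclei, so 4 syllables.
/q…e/ gap (V1→V2): just /s/ — single C goes to the following onset.
/e…u/ gap (V2→V3): cluster /vw/ — /vw/ is itself a permitted onset, so the whole cluster goes right; preceding coda = ∅.
/u…q/ gap (V3→V4): /vbl/ — longest licit onset from the right is /bl/, leaving /v/ as coda.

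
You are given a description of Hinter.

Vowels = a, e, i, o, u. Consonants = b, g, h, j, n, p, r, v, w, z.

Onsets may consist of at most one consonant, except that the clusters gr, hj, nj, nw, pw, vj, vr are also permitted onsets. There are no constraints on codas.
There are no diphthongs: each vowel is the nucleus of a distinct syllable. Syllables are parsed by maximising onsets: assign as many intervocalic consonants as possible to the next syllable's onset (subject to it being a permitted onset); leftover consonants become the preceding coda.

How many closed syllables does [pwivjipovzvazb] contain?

2

The vowels are i, i, o, a — 4 nuclei, so 4 syllables.
/i…i/ gap (V1→V2): cluster /vj/ — /vj/ is itself a permitted onset, so the whole cluster goes right; preceding coda = ∅.
/i…o/ gap (V2→V3): /p/ is a single consonant, so it becomes the next onset.
/o…a/ gap (V3→V4): /vzv/ — longest licit onset from the right is /v/, leaving /vz/ as coda.
Syllabification: pwi.vji.povz.vazb.
Classifying each syllable: /pwi/ (open), /vji/ (open), /povz/ (closed), /vazb/ (closed).
Closed syllables: 2.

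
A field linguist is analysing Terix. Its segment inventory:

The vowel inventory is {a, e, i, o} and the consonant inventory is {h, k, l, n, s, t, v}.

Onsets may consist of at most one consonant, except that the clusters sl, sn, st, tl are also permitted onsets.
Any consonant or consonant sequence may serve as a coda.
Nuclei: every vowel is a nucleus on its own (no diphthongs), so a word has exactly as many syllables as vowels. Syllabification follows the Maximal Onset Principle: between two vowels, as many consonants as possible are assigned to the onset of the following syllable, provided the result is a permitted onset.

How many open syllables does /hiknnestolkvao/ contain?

3

Vowels present: i, e, o, a, o; each is a nucleus, giving 5 syllables.
σ1/σ2 boundary: /knn/; trying suffixes from longest down, /n/ is the first permitted one, so coda /kn/ | onset /n/.
σ2/σ3 boundary: /st/ is a licit onset in full, so it all attaches to the next syllable.
σ3/σ4 boundary: /lkv/; trying suffixes from longest down, /v/ is the first permitted one, so coda /lk/ | onset /v/.
σ4/σ5 boundary: hiatus — the boundary sits between the two vowels.
Putting it together: hikn.ne.stolk.va.o.
Classifying each syllable: /hikn/ (closed), /ne/ (open), /stolk/ (closed), /va/ (open), /o/ (open).
Open syllables: 3.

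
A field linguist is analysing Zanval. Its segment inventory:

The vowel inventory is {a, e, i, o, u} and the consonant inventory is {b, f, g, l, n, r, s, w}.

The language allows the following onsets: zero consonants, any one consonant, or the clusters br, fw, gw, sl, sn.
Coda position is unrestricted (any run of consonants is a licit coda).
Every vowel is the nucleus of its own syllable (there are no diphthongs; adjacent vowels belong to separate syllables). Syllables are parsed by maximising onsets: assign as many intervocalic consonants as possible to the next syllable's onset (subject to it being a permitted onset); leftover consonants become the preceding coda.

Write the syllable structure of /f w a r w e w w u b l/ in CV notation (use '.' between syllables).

Nuclei (vowels): a, e, u → 3 syllables.
/a…e/ gap (V1→V2): /rw/ — longest licit onset from the right is /w/, leaving /r/ as coda.
/e…u/ gap (V2→V3): /ww/; trying suffixes from longest down, /w/ is the first permitted one, so coda /w/ | onset /w/.
So the parse is fwar.wew.wubl.
Mapping each syllable to C/V: /fwar/ → CCVC, /wew/ → CVC, /wubl/ → CVCC.

CCVC.CVC.CVCC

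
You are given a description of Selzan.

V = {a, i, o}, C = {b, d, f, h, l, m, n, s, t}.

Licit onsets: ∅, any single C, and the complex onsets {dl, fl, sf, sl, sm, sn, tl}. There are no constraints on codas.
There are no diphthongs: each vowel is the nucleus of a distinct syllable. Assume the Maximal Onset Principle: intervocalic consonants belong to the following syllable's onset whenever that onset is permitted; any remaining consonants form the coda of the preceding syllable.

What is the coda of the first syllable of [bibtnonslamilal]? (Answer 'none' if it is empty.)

bt

The vowels are i, o, a, i, a — 5 nuclei, so 5 syllables.
/i…o/ gap (V1→V2): /btn/ — longest licit onset from the right is /n/, leaving /bt/ as coda.
/o…a/ gap (V2→V3): /nsl/ splits as /n/ + /sl/ (/sl/ is the longest suffix that is a licit onset).
/a…i/ gap (V3→V4): /m/ → onset of the next syllable (single consonants are always licit onsets).
/i…a/ gap (V4→V5): /l/ → onset of the next syllable (single consonants are always licit onsets).
Result: bibt.non.sla.mi.lal.
Syllable 1 is /bibt/: onset /b/, nucleus /i/, coda /bt/.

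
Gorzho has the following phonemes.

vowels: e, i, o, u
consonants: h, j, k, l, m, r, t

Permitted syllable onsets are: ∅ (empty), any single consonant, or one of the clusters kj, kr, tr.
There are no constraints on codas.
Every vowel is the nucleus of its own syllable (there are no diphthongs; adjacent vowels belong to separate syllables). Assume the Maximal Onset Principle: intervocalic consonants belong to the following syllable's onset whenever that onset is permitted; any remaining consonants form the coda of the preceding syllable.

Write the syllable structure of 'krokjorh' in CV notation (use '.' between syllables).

Vowels present: o, o; each is a nucleus, giving 2 syllables.
V1 /o/ – V2 /o/: cluster /kj/ — /kj/ is itself a permitted onset, so the whole cluster goes right; preceding coda = ∅.
Result: kro.kjorh.
Mapping each syllable to C/V: /kro/ → CCV, /kjorh/ → CCVCC.

CCV.CCVCC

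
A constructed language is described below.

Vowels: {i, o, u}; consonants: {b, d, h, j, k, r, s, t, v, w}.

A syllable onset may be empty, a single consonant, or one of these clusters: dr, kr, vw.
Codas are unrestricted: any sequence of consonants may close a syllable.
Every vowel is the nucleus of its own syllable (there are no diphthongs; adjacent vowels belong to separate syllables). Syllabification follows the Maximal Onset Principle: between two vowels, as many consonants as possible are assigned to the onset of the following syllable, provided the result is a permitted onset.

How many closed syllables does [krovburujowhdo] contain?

Vowels present: o, u, u, o, o; each is a nucleus, giving 5 syllables.
σ1/σ2 boundary: /vb/ — longest licit onset from the right is /b/, leaving /v/ as coda.
σ2/σ3 boundary: /r/ → onset of the next syllable (single consonants are always licit onsets).
σ3/σ4 boundary: just /j/ — single C goes to the following onset.
σ4/σ5 boundary: /whd/ splits as /wh/ + /d/ (/d/ is the longest suffix that is a licit onset).
Syllabification: krov.bu.ru.jowh.do.
Classifying each syllable: /krov/ (closed), /bu/ (open), /ru/ (open), /jowh/ (closed), /do/ (open).
Closed syllables: 2.

2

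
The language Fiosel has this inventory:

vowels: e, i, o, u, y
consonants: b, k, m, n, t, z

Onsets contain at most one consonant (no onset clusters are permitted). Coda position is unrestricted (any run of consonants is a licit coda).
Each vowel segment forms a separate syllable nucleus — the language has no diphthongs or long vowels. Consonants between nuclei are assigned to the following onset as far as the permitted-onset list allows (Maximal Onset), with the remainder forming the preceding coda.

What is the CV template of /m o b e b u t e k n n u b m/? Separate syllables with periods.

CV.CV.CV.CVCC.CVCC

The vowels are o, e, u, e, u — 5 nuclei, so 5 syllables.
Between /o/ (V1) and /e/ (V2): just /b/ — single C goes to the following onset.
Between /e/ (V2) and /u/ (V3): just /b/ — single C goes to the following onset.
Between /u/ (V3) and /e/ (V4): /t/ → onset of the next syllable (single consonants are always licit onsets).
Between /e/ (V4) and /u/ (V5): /knn/ — longest licit onset from the right is /n/, leaving /kn/ as coda.
Putting it together: mo.be.bu.tekn.nubm.
Mapping each syllable to C/V: /mo/ → CV, /be/ → CV, /bu/ → CV, /tekn/ → CVCC, /nubm/ → CVCC.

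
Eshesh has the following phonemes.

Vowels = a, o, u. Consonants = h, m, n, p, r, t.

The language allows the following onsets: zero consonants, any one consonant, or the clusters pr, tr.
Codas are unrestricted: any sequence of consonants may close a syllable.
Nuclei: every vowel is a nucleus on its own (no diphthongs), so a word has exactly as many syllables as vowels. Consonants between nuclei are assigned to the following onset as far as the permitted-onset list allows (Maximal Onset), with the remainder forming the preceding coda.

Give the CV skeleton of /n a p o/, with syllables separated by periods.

Nuclei (vowels): a, o → 2 syllables.
/a…o/ gap (V1→V2): just /p/ — single C goes to the following onset.
Syllabification: na.po.
Mapping each syllable to C/V: /na/ → CV, /po/ → CV.

CV.CV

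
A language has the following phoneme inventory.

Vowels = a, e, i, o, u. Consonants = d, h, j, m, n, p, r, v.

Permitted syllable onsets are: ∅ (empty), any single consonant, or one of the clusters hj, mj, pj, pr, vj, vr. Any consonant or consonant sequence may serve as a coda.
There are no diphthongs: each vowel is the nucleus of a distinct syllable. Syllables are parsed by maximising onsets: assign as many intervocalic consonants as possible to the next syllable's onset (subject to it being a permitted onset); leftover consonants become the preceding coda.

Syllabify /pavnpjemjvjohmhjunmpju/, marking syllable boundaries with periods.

The vowels are a, e, o, u, u — 5 nuclei, so 5 syllables.
σ1/σ2 boundary: /vnpj/; trying suffixes from longest down, /pj/ is the first permitted one, so coda /vn/ | onset /pj/.
σ2/σ3 boundary: /mjvj/ splits as /mj/ + /vj/ (/vj/ is the longest suffix that is a licit onset).
σ3/σ4 boundary: cluster /hmhj/ — the longest permitted-onset suffix is /hj/; onset = /hj/, preceding coda = /hm/.
σ4/σ5 boundary: /nmpj/; trying suffixes from longest down, /pj/ is the first permitted one, so coda /nm/ | onset /pj/.

pavn.pjemj.vjohm.hjunm.pju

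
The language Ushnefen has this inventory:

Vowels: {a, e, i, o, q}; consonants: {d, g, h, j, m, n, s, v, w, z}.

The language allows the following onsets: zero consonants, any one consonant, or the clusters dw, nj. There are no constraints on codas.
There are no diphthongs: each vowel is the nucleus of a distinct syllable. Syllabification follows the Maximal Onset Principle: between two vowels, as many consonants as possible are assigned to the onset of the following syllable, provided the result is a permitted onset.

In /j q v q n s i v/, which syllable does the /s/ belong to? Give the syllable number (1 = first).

Vowels present: q, q, i; each is a nucleus, giving 3 syllables.
σ1/σ2 boundary: just /v/ — single C goes to the following onset.
σ2/σ3 boundary: cluster /ns/ — the longest permitted-onset suffix is /s/; onset = /s/, preceding coda = /n/.
So the parse is jq.vqn.siv.
The /s/ is in the onset of syllable 3 (/siv/).

3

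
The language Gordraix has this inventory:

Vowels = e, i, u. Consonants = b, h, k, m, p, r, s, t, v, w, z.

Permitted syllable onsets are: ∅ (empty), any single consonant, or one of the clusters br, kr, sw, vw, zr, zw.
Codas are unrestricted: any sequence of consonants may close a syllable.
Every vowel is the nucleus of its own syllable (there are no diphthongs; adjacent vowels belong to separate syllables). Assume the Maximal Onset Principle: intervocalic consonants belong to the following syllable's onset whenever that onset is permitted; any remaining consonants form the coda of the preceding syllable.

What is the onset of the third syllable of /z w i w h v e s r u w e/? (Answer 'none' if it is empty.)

r

The vowels are i, e, u, e — 4 nuclei, so 4 syllables.
V1 /i/ – V2 /e/: /whv/ splits as /wh/ + /v/ (/v/ is the longest suffix that is a licit onset).
V2 /e/ – V3 /u/: /sr/ — longest licit onset from the right is /r/, leaving /s/ as coda.
V3 /u/ – V4 /e/: /w/ → onset of the next syllable (single consonants are always licit onsets).
Result: zwiwh.ves.ru.we.
Syllable 3 is /ru/: onset /r/, nucleus /u/, coda ∅.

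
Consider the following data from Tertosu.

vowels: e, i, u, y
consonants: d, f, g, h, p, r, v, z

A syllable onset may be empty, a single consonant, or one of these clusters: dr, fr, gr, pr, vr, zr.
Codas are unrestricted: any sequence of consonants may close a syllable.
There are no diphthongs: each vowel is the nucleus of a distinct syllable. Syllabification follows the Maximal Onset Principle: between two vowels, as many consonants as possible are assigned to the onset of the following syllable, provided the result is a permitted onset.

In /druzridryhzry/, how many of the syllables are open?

Vowels present: u, i, y, y; each is a nucleus, giving 4 syllables.
σ1/σ2 boundary: cluster /zr/ — /zr/ is itself a permitted onset, so the whole cluster goes right; preceding coda = ∅.
σ2/σ3 boundary: cluster /dr/ — /dr/ is itself a permitted onset, so the whole cluster goes right; preceding coda = ∅.
σ3/σ4 boundary: cluster /hzr/ — the longest permitted-onset suffix is /zr/; onset = /zr/, preceding coda = /h/.
So the parse is dru.zri.dryh.zry.
Classifying each syllable: /dru/ (open), /zri/ (open), /dryh/ (closed), /zry/ (open).
Open syllables: 3.

3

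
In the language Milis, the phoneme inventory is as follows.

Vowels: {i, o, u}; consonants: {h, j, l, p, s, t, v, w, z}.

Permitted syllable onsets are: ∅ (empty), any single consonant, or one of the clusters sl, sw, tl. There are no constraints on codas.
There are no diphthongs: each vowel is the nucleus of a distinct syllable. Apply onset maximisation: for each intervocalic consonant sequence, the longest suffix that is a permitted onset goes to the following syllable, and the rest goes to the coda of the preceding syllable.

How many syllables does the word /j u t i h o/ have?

3

The vowels are u, i, o — 3 nuclei, so 3 syllables.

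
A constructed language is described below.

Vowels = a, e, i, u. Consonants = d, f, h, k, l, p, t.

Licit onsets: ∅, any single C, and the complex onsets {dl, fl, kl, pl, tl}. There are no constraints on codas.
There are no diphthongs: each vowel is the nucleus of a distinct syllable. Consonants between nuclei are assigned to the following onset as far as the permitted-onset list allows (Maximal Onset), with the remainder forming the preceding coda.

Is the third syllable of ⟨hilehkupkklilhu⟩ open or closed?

The vowels are i, e, u, i, u — 5 nuclei, so 5 syllables.
σ1/σ2 boundary: /l/ is a single consonant, so it becomes the next onset.
σ2/σ3 boundary: /hk/ — longest licit onset from the right is /k/, leaving /h/ as coda.
σ3/σ4 boundary: /pkkl/; trying suffixes from longest down, /kl/ is the first permitted one, so coda /pk/ | onset /kl/.
σ4/σ5 boundary: /lh/ splits as /l/ + /h/ (/h/ is the longest suffix that is a licit onset).
Putting it together: hi.leh.kupk.klil.hu.
Syllable 3 is /kupk/ with coda /pk/, so it is closed.

closed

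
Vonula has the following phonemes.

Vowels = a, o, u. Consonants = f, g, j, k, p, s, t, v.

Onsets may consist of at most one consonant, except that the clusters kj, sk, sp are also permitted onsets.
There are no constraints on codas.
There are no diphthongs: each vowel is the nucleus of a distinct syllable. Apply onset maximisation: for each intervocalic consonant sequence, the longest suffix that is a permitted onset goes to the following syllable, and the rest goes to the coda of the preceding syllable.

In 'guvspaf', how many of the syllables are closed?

2

Nuclei (vowels): u, a → 2 syllables.
V1 /u/ – V2 /a/: /vsp/ splits as /v/ + /sp/ (/sp/ is the longest suffix that is a licit onset).
Result: guv.spaf.
Classifying each syllable: /guv/ (closed), /spaf/ (closed).
Closed syllables: 2.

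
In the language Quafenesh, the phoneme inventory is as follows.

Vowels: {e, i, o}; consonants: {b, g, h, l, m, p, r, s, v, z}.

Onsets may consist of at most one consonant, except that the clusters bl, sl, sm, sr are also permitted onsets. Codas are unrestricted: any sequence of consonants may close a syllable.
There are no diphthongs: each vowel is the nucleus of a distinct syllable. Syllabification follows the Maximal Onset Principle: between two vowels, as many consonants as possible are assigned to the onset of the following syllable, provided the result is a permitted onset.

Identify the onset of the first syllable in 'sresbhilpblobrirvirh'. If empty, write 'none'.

Vowels present: e, i, o, i, i; each is a nucleus, giving 5 syllables.
V1 /e/ – V2 /i/: cluster /sbh/ — the longest permitted-onset suffix is /h/; onset = /h/, preceding coda = /sb/.
V2 /i/ – V3 /o/: /lpbl/; trying suffixes from longest down, /bl/ is the first permitted one, so coda /lp/ | onset /bl/.
V3 /o/ – V4 /i/: /br/; trying suffixes from longest down, /r/ is the first permitted one, so coda /b/ | onset /r/.
V4 /i/ – V5 /i/: /rv/; trying suffixes from longest down, /v/ is the first permitted one, so coda /r/ | onset /v/.
So the parse is sresb.hilp.blob.rir.virh.
Syllable 1 is /sresb/: onset /sr/, nucleus /e/, coda /sb/.

sr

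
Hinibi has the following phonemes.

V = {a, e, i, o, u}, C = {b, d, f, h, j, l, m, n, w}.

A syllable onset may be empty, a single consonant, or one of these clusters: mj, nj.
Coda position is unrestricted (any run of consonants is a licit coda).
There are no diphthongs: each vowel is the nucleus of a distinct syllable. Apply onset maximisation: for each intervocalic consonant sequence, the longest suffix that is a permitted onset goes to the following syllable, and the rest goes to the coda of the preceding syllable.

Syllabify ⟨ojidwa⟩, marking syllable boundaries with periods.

Vowels present: o, i, a; each is a nucleus, giving 3 syllables.
/o…i/ gap (V1→V2): just /j/ — single C goes to the following onset.
/i…a/ gap (V2→V3): /dw/; trying suffixes from longest down, /w/ is the first permitted one, so coda /d/ | onset /w/.

o.jid.wa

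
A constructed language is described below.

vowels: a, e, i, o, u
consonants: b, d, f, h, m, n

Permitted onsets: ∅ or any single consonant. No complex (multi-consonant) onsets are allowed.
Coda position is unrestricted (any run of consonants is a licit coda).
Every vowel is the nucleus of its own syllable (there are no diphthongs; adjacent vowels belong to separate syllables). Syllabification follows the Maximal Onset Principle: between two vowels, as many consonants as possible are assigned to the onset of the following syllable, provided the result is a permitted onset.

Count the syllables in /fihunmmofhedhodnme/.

6

Vowels present: i, u, o, e, o, e; each is a nucleus, giving 6 syllables.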